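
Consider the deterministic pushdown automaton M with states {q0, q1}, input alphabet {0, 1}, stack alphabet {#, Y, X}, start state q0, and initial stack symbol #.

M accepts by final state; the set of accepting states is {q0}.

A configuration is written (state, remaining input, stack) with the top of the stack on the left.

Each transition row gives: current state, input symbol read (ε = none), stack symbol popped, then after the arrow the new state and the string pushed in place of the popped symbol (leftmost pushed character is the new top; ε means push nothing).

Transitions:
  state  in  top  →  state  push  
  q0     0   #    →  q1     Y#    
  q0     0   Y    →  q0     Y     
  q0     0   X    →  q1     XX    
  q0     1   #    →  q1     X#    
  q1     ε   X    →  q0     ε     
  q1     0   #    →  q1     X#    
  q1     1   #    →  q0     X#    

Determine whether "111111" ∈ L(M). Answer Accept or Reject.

(q0, 111111, #)
  read 1, top #: go to q1, push X# → (q1, 11111, X#)
  ε-move, top X: go to q0, push ε → (q0, 11111, #)
  read 1, top #: go to q1, push X# → (q1, 1111, X#)
  ε-move, top X: go to q0, push ε → (q0, 1111, #)
  read 1, top #: go to q1, push X# → (q1, 111, X#)
  ε-move, top X: go to q0, push ε → (q0, 111, #)
  read 1, top #: go to q1, push X# → (q1, 11, X#)
  ε-move, top X: go to q0, push ε → (q0, 11, #)
  read 1, top #: go to q1, push X# → (q1, 1, X#)
  ε-move, top X: go to q0, push ε → (q0, 1, #)
  read 1, top #: go to q1, push X# → (q1, ε, X#)
  ε-move, top X: go to q0, push ε → (q0, ε, #)
All input consumed; state q0 ∈ F.

Accept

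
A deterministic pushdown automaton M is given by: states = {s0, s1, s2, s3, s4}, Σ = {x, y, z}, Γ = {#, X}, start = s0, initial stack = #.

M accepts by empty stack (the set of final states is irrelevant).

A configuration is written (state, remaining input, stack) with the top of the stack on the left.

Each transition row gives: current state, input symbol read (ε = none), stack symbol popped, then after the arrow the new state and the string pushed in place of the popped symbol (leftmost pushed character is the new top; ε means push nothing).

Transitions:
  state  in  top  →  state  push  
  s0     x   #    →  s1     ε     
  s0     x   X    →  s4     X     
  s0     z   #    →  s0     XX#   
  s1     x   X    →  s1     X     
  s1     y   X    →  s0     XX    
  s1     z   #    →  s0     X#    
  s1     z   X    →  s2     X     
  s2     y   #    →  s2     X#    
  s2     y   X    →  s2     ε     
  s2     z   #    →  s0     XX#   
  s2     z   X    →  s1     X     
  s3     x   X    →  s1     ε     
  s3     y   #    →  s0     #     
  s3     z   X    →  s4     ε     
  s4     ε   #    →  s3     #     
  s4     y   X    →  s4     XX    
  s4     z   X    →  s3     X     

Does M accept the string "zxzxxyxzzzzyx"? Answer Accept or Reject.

(s0, zxzxxyxzzzzyx, #)
  read z, top #: go to s0, push XX# → (s0, xzxxyxzzzzyx, XX#)
  read x, top X: go to s4, push X → (s4, zxxyxzzzzyx, XX#)
  read z, top X: go to s3, push X → (s3, xxyxzzzzyx, XX#)
  read x, top X: go to s1, push ε → (s1, xyxzzzzyx, X#)
  read x, top X: go to s1, push X → (s1, yxzzzzyx, X#)
  read y, top X: go to s0, push XX → (s0, xzzzzyx, XX#)
  read x, top X: go to s4, push X → (s4, zzzzyx, XX#)
  read z, top X: go to s3, push X → (s3, zzzyx, XX#)
  read z, top X: go to s4, push ε → (s4, zzyx, X#)
  read z, top X: go to s3, push X → (s3, zyx, X#)
  read z, top X: go to s4, push ε → (s4, yx, #)
  ε-move, top #: go to s3, push # → (s3, yx, #)
  read y, top #: go to s0, push # → (s0, x, #)
  read x, top #: go to s1, push ε → (s1, ε, ε)
All input consumed and the stack is empty.

Accept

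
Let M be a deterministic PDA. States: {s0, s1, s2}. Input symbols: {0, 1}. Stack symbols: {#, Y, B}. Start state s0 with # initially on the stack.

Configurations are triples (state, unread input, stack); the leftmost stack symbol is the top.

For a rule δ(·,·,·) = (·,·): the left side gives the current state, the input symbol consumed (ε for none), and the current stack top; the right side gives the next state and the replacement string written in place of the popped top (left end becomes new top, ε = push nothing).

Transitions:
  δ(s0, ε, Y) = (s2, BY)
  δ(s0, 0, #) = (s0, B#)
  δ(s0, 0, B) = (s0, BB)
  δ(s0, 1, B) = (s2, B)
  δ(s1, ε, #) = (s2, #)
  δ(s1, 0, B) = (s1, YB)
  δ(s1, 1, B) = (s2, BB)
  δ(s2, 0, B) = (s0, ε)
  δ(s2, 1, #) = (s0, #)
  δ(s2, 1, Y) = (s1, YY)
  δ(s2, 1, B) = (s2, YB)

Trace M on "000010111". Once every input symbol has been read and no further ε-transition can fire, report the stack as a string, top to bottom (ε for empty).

YYBBB#

(s0, 000010111, #)
  read 0, top #: go to s0, push B# → (s0, 00010111, B#)
  read 0, top B: go to s0, push BB → (s0, 0010111, BB#)
  read 0, top B: go to s0, push BB → (s0, 010111, BBB#)
  read 0, top B: go to s0, push BB → (s0, 10111, BBBB#)
  read 1, top B: go to s2, push B → (s2, 0111, BBBB#)
  read 0, top B: go to s0, push ε → (s0, 111, BBB#)
  read 1, top B: go to s2, push B → (s2, 11, BBB#)
  read 1, top B: go to s2, push YB → (s2, 1, YBBB#)
  read 1, top Y: go to s1, push YY → (s1, ε, YYBBB#)
All input consumed in state s1 with stack YYBBB#.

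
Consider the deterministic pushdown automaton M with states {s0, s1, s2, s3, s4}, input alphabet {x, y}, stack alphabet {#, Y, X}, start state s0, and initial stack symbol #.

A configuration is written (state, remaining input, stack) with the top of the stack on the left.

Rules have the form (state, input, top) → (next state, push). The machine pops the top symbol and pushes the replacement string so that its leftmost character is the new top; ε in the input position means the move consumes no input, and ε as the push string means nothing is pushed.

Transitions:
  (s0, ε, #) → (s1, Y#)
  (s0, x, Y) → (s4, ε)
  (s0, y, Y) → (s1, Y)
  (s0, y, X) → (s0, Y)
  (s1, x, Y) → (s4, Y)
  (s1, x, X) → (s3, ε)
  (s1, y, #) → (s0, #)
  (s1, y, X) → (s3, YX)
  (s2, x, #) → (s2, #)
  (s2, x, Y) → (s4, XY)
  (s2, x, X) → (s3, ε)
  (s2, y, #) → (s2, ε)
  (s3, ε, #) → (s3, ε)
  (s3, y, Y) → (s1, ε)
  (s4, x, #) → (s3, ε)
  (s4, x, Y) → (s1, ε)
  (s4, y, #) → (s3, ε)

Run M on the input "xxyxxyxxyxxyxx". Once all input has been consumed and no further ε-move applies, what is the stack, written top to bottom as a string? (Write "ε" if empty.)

(s0, xxyxxyxxyxxyxx, #) ⊢ (s1, xxyxxyxxyxxyxx, Y#) ⊢ (s4, xyxxyxxyxxyxx, Y#) ⊢ (s1, yxxyxxyxxyxx, #) ⊢ (s0, xxyxxyxxyxx, #) ⊢ (s1, xxyxxyxxyxx, Y#) ⊢ (s4, xyxxyxxyxx, Y#) ⊢ (s1, yxxyxxyxx, #) ⊢ (s0, xxyxxyxx, #) ⊢ (s1, xxyxxyxx, Y#) ⊢ (s4, xyxxyxx, Y#) ⊢ (s1, yxxyxx, #) ⊢ (s0, xxyxx, #) ⊢ (s1, xxyxx, Y#) ⊢ (s4, xyxx, Y#) ⊢ (s1, yxx, #) ⊢ (s0, xx, #) ⊢ (s1, xx, Y#) ⊢ (s4, x, Y#) ⊢ (s1, ε, #)
All input consumed in state s1 with stack #.

#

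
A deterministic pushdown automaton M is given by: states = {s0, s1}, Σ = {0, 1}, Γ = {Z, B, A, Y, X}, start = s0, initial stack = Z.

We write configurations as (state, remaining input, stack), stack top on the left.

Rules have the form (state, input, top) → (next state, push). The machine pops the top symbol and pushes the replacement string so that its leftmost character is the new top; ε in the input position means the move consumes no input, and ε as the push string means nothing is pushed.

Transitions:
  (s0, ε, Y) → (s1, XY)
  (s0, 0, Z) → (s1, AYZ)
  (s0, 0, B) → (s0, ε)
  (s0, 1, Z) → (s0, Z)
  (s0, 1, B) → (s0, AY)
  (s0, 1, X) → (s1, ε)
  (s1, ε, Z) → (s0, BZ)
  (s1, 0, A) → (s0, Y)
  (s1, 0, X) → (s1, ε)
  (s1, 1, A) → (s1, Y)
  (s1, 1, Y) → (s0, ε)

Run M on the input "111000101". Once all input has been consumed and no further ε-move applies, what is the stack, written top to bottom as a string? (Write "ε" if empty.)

Z

(s0, 111000101, Z) ⊢ (s0, 11000101, Z) ⊢ (s0, 1000101, Z) ⊢ (s0, 000101, Z) ⊢ (s1, 00101, AYZ) ⊢ (s0, 0101, YYZ) ⊢ (s1, 0101, XYYZ) ⊢ (s1, 101, YYZ) ⊢ (s0, 01, YZ) ⊢ (s1, 01, XYZ) ⊢ (s1, 1, YZ) ⊢ (s0, ε, Z)
All input consumed in state s0 with stack Z.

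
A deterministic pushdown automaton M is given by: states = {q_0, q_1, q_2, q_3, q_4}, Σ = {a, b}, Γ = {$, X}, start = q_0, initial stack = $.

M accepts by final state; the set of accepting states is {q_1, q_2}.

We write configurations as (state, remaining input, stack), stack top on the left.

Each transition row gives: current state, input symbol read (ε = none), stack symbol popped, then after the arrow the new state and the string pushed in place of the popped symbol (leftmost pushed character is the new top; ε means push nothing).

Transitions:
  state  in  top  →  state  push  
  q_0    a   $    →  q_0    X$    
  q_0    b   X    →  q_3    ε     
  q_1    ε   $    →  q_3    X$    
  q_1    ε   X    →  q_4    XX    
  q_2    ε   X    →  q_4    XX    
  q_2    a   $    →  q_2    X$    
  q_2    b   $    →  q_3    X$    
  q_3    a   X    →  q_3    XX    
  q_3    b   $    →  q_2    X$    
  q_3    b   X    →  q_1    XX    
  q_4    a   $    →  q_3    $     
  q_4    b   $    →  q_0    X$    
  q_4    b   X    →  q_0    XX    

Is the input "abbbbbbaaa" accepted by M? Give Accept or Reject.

(q_0, abbbbbbaaa, $)
  read a, top $: go to q_0, push X$ → (q_0, bbbbbbaaa, X$)
  read b, top X: go to q_3, push ε → (q_3, bbbbbaaa, $)
  read b, top $: go to q_2, push X$ → (q_2, bbbbaaa, X$)
  ε-move, top X: go to q_4, push XX → (q_4, bbbbaaa, XX$)
  read b, top X: go to q_0, push XX → (q_0, bbbaaa, XXX$)
  read b, top X: go to q_3, push ε → (q_3, bbaaa, XX$)
  read b, top X: go to q_1, push XX → (q_1, baaa, XXX$)
  ε-move, top X: go to q_4, push XX → (q_4, baaa, XXXX$)
  read b, top X: go to q_0, push XX → (q_0, aaa, XXXXX$)
No transition applies at (q_0, aaa, XXXXX$); input not fully consumed.

Reject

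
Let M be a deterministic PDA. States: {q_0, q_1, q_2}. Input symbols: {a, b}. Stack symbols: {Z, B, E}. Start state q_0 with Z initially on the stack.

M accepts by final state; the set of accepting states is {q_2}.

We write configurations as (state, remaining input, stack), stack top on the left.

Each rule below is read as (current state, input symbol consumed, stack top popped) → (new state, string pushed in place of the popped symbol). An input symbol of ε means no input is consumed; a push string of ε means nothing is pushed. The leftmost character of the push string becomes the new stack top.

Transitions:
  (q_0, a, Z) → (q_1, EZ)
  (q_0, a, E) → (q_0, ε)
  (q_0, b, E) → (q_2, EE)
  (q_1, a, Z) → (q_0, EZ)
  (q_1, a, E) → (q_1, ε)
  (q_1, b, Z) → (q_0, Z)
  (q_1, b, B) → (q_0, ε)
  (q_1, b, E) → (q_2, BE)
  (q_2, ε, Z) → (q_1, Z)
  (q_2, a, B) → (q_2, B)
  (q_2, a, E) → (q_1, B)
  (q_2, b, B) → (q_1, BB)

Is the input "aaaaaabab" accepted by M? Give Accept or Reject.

Accept

(q_0, aaaaaabab, Z)
  read a, top Z: go to q_1, push EZ → (q_1, aaaaabab, EZ)
  read a, top E: go to q_1, push ε → (q_1, aaaabab, Z)
  read a, top Z: go to q_0, push EZ → (q_0, aaabab, EZ)
  read a, top E: go to q_0, push ε → (q_0, aabab, Z)
  read a, top Z: go to q_1, push EZ → (q_1, abab, EZ)
  read a, top E: go to q_1, push ε → (q_1, bab, Z)
  read b, top Z: go to q_0, push Z → (q_0, ab, Z)
  read a, top Z: go to q_1, push EZ → (q_1, b, EZ)
  read b, top E: go to q_2, push BE → (q_2, ε, BEZ)
All input consumed; state q_2 ∈ F.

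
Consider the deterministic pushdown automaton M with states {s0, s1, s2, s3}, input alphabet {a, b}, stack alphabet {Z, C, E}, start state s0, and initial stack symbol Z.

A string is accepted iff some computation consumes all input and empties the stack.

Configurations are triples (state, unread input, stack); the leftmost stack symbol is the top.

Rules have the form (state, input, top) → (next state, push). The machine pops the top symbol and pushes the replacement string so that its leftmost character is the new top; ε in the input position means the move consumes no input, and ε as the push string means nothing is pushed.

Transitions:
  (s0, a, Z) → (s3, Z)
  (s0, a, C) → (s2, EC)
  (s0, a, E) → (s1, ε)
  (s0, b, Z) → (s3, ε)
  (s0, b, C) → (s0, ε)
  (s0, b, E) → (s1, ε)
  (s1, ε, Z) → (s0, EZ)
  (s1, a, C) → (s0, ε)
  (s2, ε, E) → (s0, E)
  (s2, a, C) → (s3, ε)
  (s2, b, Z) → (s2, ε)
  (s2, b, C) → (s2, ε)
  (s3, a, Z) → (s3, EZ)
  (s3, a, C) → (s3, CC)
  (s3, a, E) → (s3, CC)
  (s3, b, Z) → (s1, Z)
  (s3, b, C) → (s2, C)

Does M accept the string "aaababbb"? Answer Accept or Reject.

(s0, aaababbb, Z) ⊢ (s3, aababbb, Z) ⊢ (s3, ababbb, EZ) ⊢ (s3, babbb, CCZ) ⊢ (s2, abbb, CCZ) ⊢ (s3, bbb, CZ) ⊢ (s2, bb, CZ) ⊢ (s2, b, Z) ⊢ (s2, ε, ε)
All input consumed and the stack is empty.

Accept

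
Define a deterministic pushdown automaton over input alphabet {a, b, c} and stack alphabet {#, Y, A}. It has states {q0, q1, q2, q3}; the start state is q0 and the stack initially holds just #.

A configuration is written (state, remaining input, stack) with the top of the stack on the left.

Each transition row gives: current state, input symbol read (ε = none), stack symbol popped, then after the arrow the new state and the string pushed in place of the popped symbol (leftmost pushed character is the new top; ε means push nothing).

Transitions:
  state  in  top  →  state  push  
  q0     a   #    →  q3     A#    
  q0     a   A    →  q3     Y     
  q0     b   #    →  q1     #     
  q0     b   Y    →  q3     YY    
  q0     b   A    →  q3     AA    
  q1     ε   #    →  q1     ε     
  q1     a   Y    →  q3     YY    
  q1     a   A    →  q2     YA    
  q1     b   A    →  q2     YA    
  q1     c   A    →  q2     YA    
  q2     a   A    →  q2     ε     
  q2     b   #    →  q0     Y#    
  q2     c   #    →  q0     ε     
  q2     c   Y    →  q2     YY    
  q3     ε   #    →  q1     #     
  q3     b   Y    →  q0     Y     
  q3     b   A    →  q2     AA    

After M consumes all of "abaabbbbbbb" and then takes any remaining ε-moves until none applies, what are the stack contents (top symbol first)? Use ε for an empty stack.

(q0, abaabbbbbbb, #) ⊢ (q3, baabbbbbbb, A#) ⊢ (q2, aabbbbbbb, AA#) ⊢ (q2, abbbbbbb, A#) ⊢ (q2, bbbbbbb, #) ⊢ (q0, bbbbbb, Y#) ⊢ (q3, bbbbb, YY#) ⊢ (q0, bbbb, YY#) ⊢ (q3, bbb, YYY#) ⊢ (q0, bb, YYY#) ⊢ (q3, b, YYYY#) ⊢ (q0, ε, YYYY#)
All input consumed in state q0 with stack YYYY#.

YYYY#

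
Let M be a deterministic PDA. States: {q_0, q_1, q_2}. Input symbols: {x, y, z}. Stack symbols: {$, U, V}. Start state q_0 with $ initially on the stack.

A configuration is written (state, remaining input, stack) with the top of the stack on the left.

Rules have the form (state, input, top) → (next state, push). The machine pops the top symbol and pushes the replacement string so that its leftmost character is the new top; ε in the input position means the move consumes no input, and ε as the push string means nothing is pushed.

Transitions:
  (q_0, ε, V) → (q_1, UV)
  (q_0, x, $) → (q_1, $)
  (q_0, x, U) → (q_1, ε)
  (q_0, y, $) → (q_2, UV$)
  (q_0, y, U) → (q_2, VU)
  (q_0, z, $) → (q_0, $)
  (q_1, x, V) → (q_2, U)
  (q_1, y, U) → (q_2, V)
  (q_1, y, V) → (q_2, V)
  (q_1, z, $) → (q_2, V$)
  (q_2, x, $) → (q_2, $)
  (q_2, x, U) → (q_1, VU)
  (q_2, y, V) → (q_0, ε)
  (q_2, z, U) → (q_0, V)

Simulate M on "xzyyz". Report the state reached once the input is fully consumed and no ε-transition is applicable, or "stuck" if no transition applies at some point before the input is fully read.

q_1

(q_0, xzyyz, $)
  read x, top $: go to q_1, push $ → (q_1, zyyz, $)
  read z, top $: go to q_2, push V$ → (q_2, yyz, V$)
  read y, top V: go to q_0, push ε → (q_0, yz, $)
  read y, top $: go to q_2, push UV$ → (q_2, z, UV$)
  read z, top U: go to q_0, push V → (q_0, ε, VV$)
  ε-move, top V: go to q_1, push UV → (q_1, ε, UVV$)
All input consumed; M is in state q_1.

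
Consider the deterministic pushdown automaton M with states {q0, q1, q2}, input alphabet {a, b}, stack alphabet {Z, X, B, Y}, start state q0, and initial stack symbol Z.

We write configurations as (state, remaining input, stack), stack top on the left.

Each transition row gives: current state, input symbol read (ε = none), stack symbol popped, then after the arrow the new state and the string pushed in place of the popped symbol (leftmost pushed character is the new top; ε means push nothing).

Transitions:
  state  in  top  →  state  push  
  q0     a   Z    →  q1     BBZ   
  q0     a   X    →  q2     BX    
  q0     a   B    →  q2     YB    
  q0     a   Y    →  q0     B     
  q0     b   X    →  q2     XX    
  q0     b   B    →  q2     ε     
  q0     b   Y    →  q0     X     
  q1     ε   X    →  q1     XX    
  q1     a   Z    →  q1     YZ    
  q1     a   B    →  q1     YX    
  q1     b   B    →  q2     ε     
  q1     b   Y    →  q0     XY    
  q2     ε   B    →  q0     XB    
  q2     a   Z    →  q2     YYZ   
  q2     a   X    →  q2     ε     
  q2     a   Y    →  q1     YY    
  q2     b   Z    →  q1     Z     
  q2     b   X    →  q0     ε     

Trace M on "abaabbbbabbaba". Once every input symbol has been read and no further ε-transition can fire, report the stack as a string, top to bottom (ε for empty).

(q0, abaabbbbabbaba, Z) ⊢ (q1, baabbbbabbaba, BBZ) ⊢ (q2, aabbbbabbaba, BZ) ⊢ (q0, aabbbbabbaba, XBZ) ⊢ (q2, abbbbabbaba, BXBZ) ⊢ (q0, abbbbabbaba, XBXBZ) ⊢ (q2, bbbbabbaba, BXBXBZ) ⊢ (q0, bbbbabbaba, XBXBXBZ) ⊢ (q2, bbbabbaba, XXBXBXBZ) ⊢ (q0, bbabbaba, XBXBXBZ) ⊢ (q2, babbaba, XXBXBXBZ) ⊢ (q0, abbaba, XBXBXBZ) ⊢ (q2, bbaba, BXBXBXBZ) ⊢ (q0, bbaba, XBXBXBXBZ) ⊢ (q2, baba, XXBXBXBXBZ) ⊢ (q0, aba, XBXBXBXBZ) ⊢ (q2, ba, BXBXBXBXBZ) ⊢ (q0, ba, XBXBXBXBXBZ) ⊢ (q2, a, XXBXBXBXBXBZ) ⊢ (q2, ε, XBXBXBXBXBZ)
All input consumed in state q2 with stack XBXBXBXBXBZ.

XBXBXBXBXBZ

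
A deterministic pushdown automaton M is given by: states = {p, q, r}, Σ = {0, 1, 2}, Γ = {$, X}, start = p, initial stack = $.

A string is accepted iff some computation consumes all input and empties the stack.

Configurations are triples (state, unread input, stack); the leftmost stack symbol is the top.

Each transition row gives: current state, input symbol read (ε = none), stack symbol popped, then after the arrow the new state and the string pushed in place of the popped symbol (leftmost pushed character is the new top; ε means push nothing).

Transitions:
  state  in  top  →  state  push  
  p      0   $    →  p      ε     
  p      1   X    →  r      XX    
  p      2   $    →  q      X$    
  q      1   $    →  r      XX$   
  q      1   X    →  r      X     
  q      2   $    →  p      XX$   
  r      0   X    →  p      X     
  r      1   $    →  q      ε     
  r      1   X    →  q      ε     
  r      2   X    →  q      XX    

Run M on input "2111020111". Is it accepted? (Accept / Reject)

(p, 2111020111, $)
  read 2, top $: go to q, push X$ → (q, 111020111, X$)
  read 1, top X: go to r, push X → (r, 11020111, X$)
  read 1, top X: go to q, push ε → (q, 1020111, $)
  read 1, top $: go to r, push XX$ → (r, 020111, XX$)
  read 0, top X: go to p, push X → (p, 20111, XX$)
No transition applies at (p, 20111, XX$); input not fully consumed.

Reject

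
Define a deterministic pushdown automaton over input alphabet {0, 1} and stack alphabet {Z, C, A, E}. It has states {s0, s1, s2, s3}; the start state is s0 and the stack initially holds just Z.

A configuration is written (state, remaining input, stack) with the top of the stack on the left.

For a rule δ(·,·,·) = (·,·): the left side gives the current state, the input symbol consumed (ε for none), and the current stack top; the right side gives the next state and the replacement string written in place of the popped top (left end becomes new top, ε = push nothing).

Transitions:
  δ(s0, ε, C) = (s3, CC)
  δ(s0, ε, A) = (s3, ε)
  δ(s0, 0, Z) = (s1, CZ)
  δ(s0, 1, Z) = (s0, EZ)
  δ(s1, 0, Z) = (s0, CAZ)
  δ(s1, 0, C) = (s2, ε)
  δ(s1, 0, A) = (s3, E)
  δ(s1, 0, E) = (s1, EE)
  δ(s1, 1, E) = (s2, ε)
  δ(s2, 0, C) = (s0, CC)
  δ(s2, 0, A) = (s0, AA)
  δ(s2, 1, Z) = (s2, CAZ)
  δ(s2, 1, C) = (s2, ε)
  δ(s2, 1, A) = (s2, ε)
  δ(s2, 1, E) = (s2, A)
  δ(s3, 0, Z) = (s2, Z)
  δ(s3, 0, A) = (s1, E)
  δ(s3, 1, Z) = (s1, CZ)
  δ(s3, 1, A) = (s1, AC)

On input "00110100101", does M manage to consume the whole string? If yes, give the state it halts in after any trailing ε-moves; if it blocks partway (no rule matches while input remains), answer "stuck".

(s0, 00110100101, Z) ⊢ (s1, 0110100101, CZ) ⊢ (s2, 110100101, Z) ⊢ (s2, 10100101, CAZ) ⊢ (s2, 0100101, AZ) ⊢ (s0, 100101, AAZ) ⊢ (s3, 100101, AZ) ⊢ (s1, 00101, ACZ) ⊢ (s3, 0101, ECZ)
No transition for (s3, 0, top E); M blocks with input 0101 remaining.

stuck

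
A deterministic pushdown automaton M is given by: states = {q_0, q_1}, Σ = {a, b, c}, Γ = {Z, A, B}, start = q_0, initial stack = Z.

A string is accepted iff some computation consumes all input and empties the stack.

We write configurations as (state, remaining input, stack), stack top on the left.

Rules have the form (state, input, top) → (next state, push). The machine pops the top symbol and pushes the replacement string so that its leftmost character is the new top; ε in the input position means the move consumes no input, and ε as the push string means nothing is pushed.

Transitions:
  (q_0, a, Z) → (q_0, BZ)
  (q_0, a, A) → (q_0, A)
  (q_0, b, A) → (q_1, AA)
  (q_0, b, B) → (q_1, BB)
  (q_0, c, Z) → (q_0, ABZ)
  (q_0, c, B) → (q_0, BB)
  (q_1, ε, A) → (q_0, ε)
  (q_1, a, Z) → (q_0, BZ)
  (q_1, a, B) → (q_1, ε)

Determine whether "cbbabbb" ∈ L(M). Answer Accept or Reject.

(q_0, cbbabbb, Z)
  read c, top Z: go to q_0, push ABZ → (q_0, bbabbb, ABZ)
  read b, top A: go to q_1, push AA → (q_1, babbb, AABZ)
  ε-move, top A: go to q_0, push ε → (q_0, babbb, ABZ)
  read b, top A: go to q_1, push AA → (q_1, abbb, AABZ)
  ε-move, top A: go to q_0, push ε → (q_0, abbb, ABZ)
  read a, top A: go to q_0, push A → (q_0, bbb, ABZ)
  read b, top A: go to q_1, push AA → (q_1, bb, AABZ)
  ε-move, top A: go to q_0, push ε → (q_0, bb, ABZ)
  read b, top A: go to q_1, push AA → (q_1, b, AABZ)
  ε-move, top A: go to q_0, push ε → (q_0, b, ABZ)
  read b, top A: go to q_1, push AA → (q_1, ε, AABZ)
  ε-move, top A: go to q_0, push ε → (q_0, ε, ABZ)
All input consumed; stack is ABZ, not empty, and no further ε-move applies.

Reject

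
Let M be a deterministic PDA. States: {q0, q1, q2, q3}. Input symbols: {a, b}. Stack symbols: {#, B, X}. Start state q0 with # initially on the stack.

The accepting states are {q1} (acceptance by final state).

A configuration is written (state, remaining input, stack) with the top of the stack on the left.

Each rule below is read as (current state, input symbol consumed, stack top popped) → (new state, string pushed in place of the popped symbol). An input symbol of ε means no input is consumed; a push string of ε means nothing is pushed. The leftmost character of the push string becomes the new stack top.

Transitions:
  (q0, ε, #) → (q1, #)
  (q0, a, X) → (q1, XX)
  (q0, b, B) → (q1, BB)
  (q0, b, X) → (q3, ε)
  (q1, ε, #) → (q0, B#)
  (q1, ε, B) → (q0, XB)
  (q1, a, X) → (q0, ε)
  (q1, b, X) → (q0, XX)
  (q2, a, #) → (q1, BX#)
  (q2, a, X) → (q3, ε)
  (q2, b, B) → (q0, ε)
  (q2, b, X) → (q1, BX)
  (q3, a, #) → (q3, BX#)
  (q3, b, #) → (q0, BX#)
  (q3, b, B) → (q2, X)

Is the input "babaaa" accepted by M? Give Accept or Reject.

(q0, babaaa, #)
  ε-move, top #: go to q1, push # → (q1, babaaa, #)
  ε-move, top #: go to q0, push B# → (q0, babaaa, B#)
  read b, top B: go to q1, push BB → (q1, abaaa, BB#)
  ε-move, top B: go to q0, push XB → (q0, abaaa, XBB#)
  read a, top X: go to q1, push XX → (q1, baaa, XXBB#)
  read b, top X: go to q0, push XX → (q0, aaa, XXXBB#)
  read a, top X: go to q1, push XX → (q1, aa, XXXXBB#)
  read a, top X: go to q0, push ε → (q0, a, XXXBB#)
  read a, top X: go to q1, push XX → (q1, ε, XXXXBB#)
All input consumed; state q1 ∈ F.

Accept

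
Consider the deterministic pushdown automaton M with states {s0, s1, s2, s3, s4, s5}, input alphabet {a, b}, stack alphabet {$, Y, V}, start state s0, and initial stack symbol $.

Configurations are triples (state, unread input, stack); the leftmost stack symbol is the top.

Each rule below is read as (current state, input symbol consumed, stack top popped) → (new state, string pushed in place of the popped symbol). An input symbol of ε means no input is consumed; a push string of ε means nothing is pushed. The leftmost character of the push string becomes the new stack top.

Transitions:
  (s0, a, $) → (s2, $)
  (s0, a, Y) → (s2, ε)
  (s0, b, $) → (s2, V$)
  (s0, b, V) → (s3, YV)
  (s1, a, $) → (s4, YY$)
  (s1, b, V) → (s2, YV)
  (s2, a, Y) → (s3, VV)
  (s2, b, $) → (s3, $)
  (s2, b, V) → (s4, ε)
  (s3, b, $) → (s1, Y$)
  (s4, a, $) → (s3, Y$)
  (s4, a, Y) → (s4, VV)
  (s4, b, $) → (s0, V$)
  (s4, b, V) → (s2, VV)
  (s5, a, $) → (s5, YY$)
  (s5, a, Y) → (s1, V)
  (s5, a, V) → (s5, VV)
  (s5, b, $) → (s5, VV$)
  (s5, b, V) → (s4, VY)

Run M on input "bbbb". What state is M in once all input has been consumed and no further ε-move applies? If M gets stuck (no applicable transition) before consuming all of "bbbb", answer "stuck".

(s0, bbbb, $)
  read b, top $: go to s2, push V$ → (s2, bbb, V$)
  read b, top V: go to s4, push ε → (s4, bb, $)
  read b, top $: go to s0, push V$ → (s0, b, V$)
  read b, top V: go to s3, push YV → (s3, ε, YV$)
All input consumed; M is in state s3.

s3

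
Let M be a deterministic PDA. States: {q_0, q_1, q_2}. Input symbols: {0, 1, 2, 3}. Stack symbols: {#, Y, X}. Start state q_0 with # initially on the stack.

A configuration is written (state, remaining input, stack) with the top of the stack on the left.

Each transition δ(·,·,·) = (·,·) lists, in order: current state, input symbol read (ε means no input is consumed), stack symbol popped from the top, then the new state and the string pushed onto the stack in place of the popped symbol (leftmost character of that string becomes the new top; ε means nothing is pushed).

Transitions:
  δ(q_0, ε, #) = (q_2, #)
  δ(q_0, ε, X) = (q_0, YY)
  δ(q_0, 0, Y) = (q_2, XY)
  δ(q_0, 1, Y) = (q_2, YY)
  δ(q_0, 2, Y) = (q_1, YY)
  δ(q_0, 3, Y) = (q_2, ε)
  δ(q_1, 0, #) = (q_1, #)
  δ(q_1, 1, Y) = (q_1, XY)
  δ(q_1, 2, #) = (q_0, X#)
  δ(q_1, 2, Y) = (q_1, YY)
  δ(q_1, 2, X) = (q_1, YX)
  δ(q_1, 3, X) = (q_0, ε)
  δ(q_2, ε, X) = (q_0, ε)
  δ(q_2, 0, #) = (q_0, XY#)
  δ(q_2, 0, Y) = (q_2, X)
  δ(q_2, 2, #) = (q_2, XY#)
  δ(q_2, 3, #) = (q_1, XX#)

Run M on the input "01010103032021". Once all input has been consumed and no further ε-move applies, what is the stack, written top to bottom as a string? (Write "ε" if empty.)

(q_0, 01010103032021, #) ⊢ (q_2, 01010103032021, #) ⊢ (q_0, 1010103032021, XY#) ⊢ (q_0, 1010103032021, YYY#) ⊢ (q_2, 010103032021, YYYY#) ⊢ (q_2, 10103032021, XYYY#) ⊢ (q_0, 10103032021, YYY#) ⊢ (q_2, 0103032021, YYYY#) ⊢ (q_2, 103032021, XYYY#) ⊢ (q_0, 103032021, YYY#) ⊢ (q_2, 03032021, YYYY#) ⊢ (q_2, 3032021, XYYY#) ⊢ (q_0, 3032021, YYY#) ⊢ (q_2, 032021, YY#) ⊢ (q_2, 32021, XY#) ⊢ (q_0, 32021, Y#) ⊢ (q_2, 2021, #) ⊢ (q_2, 021, XY#) ⊢ (q_0, 021, Y#) ⊢ (q_2, 21, XY#) ⊢ (q_0, 21, Y#) ⊢ (q_1, 1, YY#) ⊢ (q_1, ε, XYY#)
All input consumed in state q_1 with stack XYY#.

XYY#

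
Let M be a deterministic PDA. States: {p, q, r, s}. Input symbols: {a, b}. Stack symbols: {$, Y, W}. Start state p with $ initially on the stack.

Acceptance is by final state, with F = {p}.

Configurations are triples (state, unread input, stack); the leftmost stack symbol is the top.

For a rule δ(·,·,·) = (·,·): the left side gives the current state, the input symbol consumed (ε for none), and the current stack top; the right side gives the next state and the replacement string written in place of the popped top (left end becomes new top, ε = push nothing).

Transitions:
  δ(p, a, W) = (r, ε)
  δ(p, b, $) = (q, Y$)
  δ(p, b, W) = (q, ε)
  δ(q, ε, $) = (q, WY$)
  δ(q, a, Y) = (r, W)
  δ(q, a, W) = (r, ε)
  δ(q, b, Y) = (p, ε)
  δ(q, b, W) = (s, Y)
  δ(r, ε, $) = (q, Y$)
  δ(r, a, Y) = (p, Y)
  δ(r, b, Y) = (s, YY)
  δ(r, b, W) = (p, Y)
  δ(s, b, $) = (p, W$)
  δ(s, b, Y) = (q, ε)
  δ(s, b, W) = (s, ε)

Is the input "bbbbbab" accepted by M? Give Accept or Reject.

(p, bbbbbab, $) ⊢ (q, bbbbab, Y$) ⊢ (p, bbbab, $) ⊢ (q, bbab, Y$) ⊢ (p, bab, $) ⊢ (q, ab, Y$) ⊢ (r, b, W$) ⊢ (p, ε, Y$)
All input consumed; state p ∈ F.

Accept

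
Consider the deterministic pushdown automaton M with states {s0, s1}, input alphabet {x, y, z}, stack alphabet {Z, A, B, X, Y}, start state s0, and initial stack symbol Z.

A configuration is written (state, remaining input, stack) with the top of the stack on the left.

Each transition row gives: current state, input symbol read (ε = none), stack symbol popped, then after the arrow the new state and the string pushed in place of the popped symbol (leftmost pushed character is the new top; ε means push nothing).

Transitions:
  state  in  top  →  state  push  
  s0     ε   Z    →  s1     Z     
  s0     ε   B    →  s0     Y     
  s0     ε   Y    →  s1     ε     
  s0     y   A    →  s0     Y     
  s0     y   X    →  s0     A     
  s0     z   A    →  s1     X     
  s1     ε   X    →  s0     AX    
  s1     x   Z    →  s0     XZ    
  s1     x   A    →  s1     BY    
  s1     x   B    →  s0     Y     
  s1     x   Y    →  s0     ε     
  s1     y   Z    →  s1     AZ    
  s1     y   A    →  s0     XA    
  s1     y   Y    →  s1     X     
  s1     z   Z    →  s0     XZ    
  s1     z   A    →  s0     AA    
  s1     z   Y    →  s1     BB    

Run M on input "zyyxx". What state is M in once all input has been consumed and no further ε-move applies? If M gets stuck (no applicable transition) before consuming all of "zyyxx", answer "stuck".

stuck

(s0, zyyxx, Z) ⊢ (s1, zyyxx, Z) ⊢ (s0, yyxx, XZ) ⊢ (s0, yxx, AZ) ⊢ (s0, xx, YZ) ⊢ (s1, xx, Z) ⊢ (s0, x, XZ)
No transition for (s0, x, top X); M blocks with input x remaining.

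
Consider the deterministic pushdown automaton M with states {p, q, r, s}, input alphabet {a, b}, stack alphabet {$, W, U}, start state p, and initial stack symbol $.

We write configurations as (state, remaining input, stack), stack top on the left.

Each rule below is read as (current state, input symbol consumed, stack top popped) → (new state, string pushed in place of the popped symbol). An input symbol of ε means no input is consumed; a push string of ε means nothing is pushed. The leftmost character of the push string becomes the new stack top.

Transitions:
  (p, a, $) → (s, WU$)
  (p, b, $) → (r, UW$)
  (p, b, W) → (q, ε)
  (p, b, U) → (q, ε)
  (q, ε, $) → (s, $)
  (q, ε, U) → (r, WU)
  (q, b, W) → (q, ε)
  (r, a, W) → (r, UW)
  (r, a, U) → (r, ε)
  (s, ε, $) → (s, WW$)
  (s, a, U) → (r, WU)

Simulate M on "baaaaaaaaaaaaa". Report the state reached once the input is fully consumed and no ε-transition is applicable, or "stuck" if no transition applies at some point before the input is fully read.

r

(p, baaaaaaaaaaaaa, $)
  read b, top $: go to r, push UW$ → (r, aaaaaaaaaaaaa, UW$)
  read a, top U: go to r, push ε → (r, aaaaaaaaaaaa, W$)
  read a, top W: go to r, push UW → (r, aaaaaaaaaaa, UW$)
  read a, top U: go to r, push ε → (r, aaaaaaaaaa, W$)
  read a, top W: go to r, push UW → (r, aaaaaaaaa, UW$)
  read a, top U: go to r, push ε → (r, aaaaaaaa, W$)
  read a, top W: go to r, push UW → (r, aaaaaaa, UW$)
  read a, top U: go to r, push ε → (r, aaaaaa, W$)
  read a, top W: go to r, push UW → (r, aaaaa, UW$)
  read a, top U: go to r, push ε → (r, aaaa, W$)
  read a, top W: go to r, push UW → (r, aaa, UW$)
  read a, top U: go to r, push ε → (r, aa, W$)
  read a, top W: go to r, push UW → (r, a, UW$)
  read a, top U: go to r, push ε → (r, ε, W$)
All input consumed; M is in state r.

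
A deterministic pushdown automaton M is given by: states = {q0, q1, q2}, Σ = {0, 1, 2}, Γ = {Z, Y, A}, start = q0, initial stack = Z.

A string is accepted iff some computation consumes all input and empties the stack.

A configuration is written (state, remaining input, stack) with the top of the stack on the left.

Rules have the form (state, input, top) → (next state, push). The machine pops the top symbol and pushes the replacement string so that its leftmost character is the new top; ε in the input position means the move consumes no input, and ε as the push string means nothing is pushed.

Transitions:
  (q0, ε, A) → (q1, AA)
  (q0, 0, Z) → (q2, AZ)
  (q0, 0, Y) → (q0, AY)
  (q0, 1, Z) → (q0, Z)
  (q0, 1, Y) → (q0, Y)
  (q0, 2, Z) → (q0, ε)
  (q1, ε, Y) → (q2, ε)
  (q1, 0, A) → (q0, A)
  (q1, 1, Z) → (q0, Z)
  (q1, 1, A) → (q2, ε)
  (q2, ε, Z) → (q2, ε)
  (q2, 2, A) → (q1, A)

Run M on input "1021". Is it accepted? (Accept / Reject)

(q0, 1021, Z) ⊢ (q0, 021, Z) ⊢ (q2, 21, AZ) ⊢ (q1, 1, AZ) ⊢ (q2, ε, Z) ⊢ (q2, ε, ε)
All input consumed and the stack is empty.

Accept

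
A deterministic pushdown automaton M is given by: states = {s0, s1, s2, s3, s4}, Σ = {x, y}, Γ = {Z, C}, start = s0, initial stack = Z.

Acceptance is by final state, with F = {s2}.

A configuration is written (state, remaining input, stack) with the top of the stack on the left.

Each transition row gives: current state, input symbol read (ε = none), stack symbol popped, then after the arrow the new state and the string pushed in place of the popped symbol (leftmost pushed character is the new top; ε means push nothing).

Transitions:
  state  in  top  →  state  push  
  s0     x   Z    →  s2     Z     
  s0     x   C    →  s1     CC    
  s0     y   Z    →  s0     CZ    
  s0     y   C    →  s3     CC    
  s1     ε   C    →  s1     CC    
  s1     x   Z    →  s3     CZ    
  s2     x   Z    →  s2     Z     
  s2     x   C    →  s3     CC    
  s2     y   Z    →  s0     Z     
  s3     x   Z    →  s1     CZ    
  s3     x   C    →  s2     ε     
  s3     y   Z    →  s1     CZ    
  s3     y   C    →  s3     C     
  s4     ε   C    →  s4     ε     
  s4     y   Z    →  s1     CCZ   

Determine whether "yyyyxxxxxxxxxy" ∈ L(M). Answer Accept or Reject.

Reject

(s0, yyyyxxxxxxxxxy, Z) ⊢ (s0, yyyxxxxxxxxxy, CZ) ⊢ (s3, yyxxxxxxxxxy, CCZ) ⊢ (s3, yxxxxxxxxxy, CCZ) ⊢ (s3, xxxxxxxxxy, CCZ) ⊢ (s2, xxxxxxxxy, CZ) ⊢ (s3, xxxxxxxy, CCZ) ⊢ (s2, xxxxxxy, CZ) ⊢ (s3, xxxxxy, CCZ) ⊢ (s2, xxxxy, CZ) ⊢ (s3, xxxy, CCZ) ⊢ (s2, xxy, CZ) ⊢ (s3, xy, CCZ) ⊢ (s2, y, CZ)
No transition applies at (s2, y, CZ); input not fully consumed.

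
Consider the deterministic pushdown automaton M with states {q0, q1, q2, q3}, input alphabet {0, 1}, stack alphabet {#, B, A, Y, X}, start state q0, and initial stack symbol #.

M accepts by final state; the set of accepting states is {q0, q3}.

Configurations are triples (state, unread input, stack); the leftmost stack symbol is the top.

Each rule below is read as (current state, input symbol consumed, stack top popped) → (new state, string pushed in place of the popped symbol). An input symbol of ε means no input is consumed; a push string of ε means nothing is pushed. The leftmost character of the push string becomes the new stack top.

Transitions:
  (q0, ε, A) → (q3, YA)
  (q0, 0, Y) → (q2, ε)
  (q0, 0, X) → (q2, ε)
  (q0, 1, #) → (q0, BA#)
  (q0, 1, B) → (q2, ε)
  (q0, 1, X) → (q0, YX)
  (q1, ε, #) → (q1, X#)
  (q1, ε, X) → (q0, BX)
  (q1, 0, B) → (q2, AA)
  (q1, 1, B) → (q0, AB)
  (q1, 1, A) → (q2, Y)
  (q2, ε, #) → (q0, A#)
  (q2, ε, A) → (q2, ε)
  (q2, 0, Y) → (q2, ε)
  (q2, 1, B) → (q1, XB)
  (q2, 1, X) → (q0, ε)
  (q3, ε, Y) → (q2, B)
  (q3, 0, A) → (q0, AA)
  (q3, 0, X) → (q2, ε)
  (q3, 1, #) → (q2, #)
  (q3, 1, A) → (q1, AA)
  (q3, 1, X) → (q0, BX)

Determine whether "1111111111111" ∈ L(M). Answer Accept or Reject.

Accept

(q0, 1111111111111, #) ⊢ (q0, 111111111111, BA#) ⊢ (q2, 11111111111, A#) ⊢ (q2, 11111111111, #) ⊢ (q0, 11111111111, A#) ⊢ (q3, 11111111111, YA#) ⊢ (q2, 11111111111, BA#) ⊢ (q1, 1111111111, XBA#) ⊢ (q0, 1111111111, BXBA#) ⊢ (q2, 111111111, XBA#) ⊢ (q0, 11111111, BA#) ⊢ (q2, 1111111, A#) ⊢ (q2, 1111111, #) ⊢ (q0, 1111111, A#) ⊢ (q3, 1111111, YA#) ⊢ (q2, 1111111, BA#) ⊢ (q1, 111111, XBA#) ⊢ (q0, 111111, BXBA#) ⊢ (q2, 11111, XBA#) ⊢ (q0, 1111, BA#) ⊢ (q2, 111, A#) ⊢ (q2, 111, #) ⊢ (q0, 111, A#) ⊢ (q3, 111, YA#) ⊢ (q2, 111, BA#) ⊢ (q1, 11, XBA#) ⊢ (q0, 11, BXBA#) ⊢ (q2, 1, XBA#) ⊢ (q0, ε, BA#)
All input consumed; state q0 ∈ F.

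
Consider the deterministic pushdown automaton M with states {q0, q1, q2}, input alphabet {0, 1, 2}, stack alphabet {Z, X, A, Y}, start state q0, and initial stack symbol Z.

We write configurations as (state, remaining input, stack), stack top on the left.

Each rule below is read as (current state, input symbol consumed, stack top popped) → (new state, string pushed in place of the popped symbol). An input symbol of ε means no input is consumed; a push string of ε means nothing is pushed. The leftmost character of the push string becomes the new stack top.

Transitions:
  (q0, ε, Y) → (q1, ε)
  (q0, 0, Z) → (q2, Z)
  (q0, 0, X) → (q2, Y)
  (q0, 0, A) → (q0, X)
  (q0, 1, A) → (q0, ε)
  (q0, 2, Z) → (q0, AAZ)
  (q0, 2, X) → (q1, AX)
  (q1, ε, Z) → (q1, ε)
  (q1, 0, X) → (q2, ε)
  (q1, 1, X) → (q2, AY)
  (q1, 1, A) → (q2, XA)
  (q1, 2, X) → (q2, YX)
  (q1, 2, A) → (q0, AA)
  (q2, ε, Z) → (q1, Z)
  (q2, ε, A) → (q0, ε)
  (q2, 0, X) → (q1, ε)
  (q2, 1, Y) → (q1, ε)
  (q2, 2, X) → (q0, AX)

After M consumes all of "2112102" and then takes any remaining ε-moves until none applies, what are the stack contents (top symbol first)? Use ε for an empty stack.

AXZ

(q0, 2112102, Z)
  read 2, top Z: go to q0, push AAZ → (q0, 112102, AAZ)
  read 1, top A: go to q0, push ε → (q0, 12102, AZ)
  read 1, top A: go to q0, push ε → (q0, 2102, Z)
  read 2, top Z: go to q0, push AAZ → (q0, 102, AAZ)
  read 1, top A: go to q0, push ε → (q0, 02, AZ)
  read 0, top A: go to q0, push X → (q0, 2, XZ)
  read 2, top X: go to q1, push AX → (q1, ε, AXZ)
All input consumed in state q1 with stack AXZ.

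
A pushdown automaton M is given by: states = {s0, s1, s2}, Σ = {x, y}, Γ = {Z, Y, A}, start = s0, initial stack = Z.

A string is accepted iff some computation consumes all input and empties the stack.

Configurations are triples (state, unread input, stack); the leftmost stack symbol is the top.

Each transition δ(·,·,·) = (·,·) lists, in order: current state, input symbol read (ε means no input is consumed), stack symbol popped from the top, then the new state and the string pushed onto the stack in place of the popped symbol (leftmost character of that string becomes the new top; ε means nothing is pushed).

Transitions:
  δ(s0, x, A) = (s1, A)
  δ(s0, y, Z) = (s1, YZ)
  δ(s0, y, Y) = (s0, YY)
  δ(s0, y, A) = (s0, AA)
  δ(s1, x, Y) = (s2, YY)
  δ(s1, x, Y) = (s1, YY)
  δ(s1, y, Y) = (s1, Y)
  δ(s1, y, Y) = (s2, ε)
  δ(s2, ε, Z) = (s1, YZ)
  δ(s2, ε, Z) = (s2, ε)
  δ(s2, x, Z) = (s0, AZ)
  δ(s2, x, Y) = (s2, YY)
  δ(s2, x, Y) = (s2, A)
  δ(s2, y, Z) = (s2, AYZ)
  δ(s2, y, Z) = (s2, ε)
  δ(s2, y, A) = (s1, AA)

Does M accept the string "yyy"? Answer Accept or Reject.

One accepting computation: (s0, yyy, Z) ⊢ (s1, yy, YZ) ⊢ (s2, y, Z) ⊢ (s2, ε, ε)
All input consumed and the stack is empty.

Accept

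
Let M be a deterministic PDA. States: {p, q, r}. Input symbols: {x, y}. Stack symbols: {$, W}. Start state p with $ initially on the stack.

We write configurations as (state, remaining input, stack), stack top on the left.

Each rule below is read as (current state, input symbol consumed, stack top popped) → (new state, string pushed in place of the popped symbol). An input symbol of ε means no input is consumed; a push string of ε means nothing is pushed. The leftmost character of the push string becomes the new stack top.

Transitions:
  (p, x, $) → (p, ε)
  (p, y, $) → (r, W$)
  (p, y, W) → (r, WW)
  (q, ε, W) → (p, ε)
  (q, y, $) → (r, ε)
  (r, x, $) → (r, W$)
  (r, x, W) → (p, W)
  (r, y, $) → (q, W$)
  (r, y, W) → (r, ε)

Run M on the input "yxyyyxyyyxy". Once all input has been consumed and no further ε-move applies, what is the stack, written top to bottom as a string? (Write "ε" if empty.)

(p, yxyyyxyyyxy, $)
  read y, top $: go to r, push W$ → (r, xyyyxyyyxy, W$)
  read x, top W: go to p, push W → (p, yyyxyyyxy, W$)
  read y, top W: go to r, push WW → (r, yyxyyyxy, WW$)
  read y, top W: go to r, push ε → (r, yxyyyxy, W$)
  read y, top W: go to r, push ε → (r, xyyyxy, $)
  read x, top $: go to r, push W$ → (r, yyyxy, W$)
  read y, top W: go to r, push ε → (r, yyxy, $)
  read y, top $: go to q, push W$ → (q, yxy, W$)
  ε-move, top W: go to p, push ε → (p, yxy, $)
  read y, top $: go to r, push W$ → (r, xy, W$)
  read x, top W: go to p, push W → (p, y, W$)
  read y, top W: go to r, push WW → (r, ε, WW$)
All input consumed in state r with stack WW$.

WW$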